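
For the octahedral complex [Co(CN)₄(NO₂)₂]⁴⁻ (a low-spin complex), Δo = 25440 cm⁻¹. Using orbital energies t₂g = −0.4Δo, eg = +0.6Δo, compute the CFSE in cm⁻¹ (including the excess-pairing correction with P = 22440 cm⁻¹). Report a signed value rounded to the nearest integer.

-23352

Ligand charges: 4×(-1) from CN⁻ and 2×(-1) from NO₂⁻ sum to -6; with overall charge -4, Co is +2.
Co is in group 9, so Co²⁺ is d⁷ (9 − 2 = 7).
Electron filling gives t₂g⁶ eg¹.
Orbital CFSE = 6(-0.4) + 1(0.6) = -1.8Δo = -1.8 × 25440 = -45792 cm⁻¹.
Relative to high-spin t₂g⁵ eg² (2 paired), the low-spin configuration has 1 additional pair, contributing +1 × 22440 = +22440 cm⁻¹.
Overall CFSE = -45792 + 22440 = -23352 cm⁻¹.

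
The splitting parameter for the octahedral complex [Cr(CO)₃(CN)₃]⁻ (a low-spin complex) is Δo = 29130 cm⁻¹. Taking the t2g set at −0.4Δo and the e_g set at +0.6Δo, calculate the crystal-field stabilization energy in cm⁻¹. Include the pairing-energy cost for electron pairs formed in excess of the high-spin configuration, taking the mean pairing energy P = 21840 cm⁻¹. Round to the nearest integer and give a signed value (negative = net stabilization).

-24768

Ligand charges: 3×(+0) from CO and 3×(-1) from CN⁻ sum to -3; with overall charge -1, Cr is +2.
Cr²⁺: group 6, so d-count = 6 − 2 = 4.
Electron filling gives t2g^4 e_g^0.
Orbital CFSE = 4(-0.4) + 0(0.6) = -1.6Δo = -1.6 × 29130 = -46608 cm⁻¹.
High-spin d⁴ would be t2g^3 e_g^1 with 0 pairs; low-spin has 1, so 1 excess pair costs +1P = +21840 cm⁻¹.
Overall CFSE = -46608 + 21840 = -24768 cm⁻¹.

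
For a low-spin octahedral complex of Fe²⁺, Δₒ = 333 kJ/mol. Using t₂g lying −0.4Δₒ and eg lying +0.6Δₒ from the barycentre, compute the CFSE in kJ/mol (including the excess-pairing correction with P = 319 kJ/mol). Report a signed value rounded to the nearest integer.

-161

Fe is in group 8, so Fe²⁺ is d⁶ (8 − 2 = 6).
The d⁶ electrons fill as t₂g⁶ eg⁰.
The orbital stabilization is -2.4Δₒ = -2.4 × 333 = -799 kJ/mol.
High-spin d⁶ would be t₂g⁴ eg² with 1 pair; low-spin has 3, so 2 excess pairs cost +2P = +638 kJ/mol.
Combining: -799 + 638 = -161 kJ/mol.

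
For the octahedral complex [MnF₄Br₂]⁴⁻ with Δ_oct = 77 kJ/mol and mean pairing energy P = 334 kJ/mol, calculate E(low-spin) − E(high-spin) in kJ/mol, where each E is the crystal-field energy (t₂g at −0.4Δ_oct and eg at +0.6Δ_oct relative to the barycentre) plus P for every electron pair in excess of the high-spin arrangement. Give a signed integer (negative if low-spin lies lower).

Ligand charges: 4×(-1) from F⁻ and 2×(-1) from Br⁻ sum to -6; with overall charge -4, Mn is +2.
Mn²⁺: group 7, so d-count = 7 − 2 = 5.
High-spin d⁵ fills as t₂g³ eg² with CFSE 3(−0.4) + 2(+0.6) = 0.0Δ_oct = 0 kJ/mol.
For low-spin the configuration is t₂g⁵ eg⁰: orbital energy -2.0 × 77 = -154 kJ/mol, and 2 additional pairs relative to high-spin add 668 kJ/mol, giving 514 kJ/mol.
E(LS) − E(HS) = 514 − (0) = 514 kJ/mol.

514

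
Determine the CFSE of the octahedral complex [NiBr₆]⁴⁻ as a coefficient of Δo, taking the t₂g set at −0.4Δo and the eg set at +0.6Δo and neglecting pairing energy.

-1.2 Δo

Each Br⁻ contributes -1; 6 × (-1) = -6. With overall charge -4, Ni is in the +2 oxidation state.
Group 10 minus oxidation state +2 gives a d⁸ configuration for Ni²⁺.
Configuration: t₂g⁶ eg².
CFSE = 6(-0.4Δo) + 2(0.6Δo) = -2.4Δo + 1.2Δo = -1.2Δo.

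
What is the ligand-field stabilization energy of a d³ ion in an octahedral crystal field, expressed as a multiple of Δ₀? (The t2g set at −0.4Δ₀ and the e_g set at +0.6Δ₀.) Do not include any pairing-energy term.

-1.2 Δ₀

For octahedral d³ the high- and low-spin configurations coincide.
Configuration: t2g^3 e_g^0.
CFSE = 3(-0.4Δ₀) + 0(0.6Δ₀) = -1.2Δ₀ + 0.0Δ₀ = -1.2Δ₀.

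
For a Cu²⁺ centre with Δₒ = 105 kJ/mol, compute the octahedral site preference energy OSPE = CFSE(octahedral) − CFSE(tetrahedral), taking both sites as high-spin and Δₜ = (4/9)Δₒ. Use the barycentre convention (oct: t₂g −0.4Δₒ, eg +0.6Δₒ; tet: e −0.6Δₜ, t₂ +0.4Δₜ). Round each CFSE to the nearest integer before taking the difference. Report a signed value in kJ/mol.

Cu is in group 11, so Cu²⁺ is d⁹ (11 − 2 = 9).
In an octahedral site d⁹ (HS) is t₂g⁶ eg³, giving CFSE(oct) = -0.6Δₒ = -63 kJ/mol.
In a tetrahedral site the filling is e⁴ t₂⁵: CFSE(tet) = -0.4Δₜ = -0.4 × (4/9)(105) = -19 kJ/mol.
OSPE = -63 − (-19) = -44 kJ/mol.

-44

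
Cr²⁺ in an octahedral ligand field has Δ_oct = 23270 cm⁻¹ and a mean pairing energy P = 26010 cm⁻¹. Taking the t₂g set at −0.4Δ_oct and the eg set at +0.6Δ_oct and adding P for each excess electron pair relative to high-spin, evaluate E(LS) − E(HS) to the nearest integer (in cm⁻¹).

Group 6 minus oxidation state +2 gives a d⁴ configuration for Cr²⁺.
High-spin: t₂g³ eg¹, CFSE = -0.6Δ_oct = -13962 cm⁻¹.
Low-spin t₂g⁴ eg⁰ gives -1.6Δ_oct = -37232 cm⁻¹, but forming 1 extra pair costs 1P = 26010 cm⁻¹, so E(LS) = -37232 + 26010 = -11222 cm⁻¹.
Thus E(LS) − E(HS) = 2740 cm⁻¹.

2740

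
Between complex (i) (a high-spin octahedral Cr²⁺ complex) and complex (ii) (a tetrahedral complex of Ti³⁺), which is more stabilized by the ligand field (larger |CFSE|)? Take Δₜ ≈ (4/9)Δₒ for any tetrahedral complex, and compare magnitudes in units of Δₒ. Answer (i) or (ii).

(i)

(i): Cr²⁺: group 6, so d-count = 6 − 2 = 4; t₂g³ eg¹, CFSE = -0.6Δₒ.
(ii): Ti is in group 4, so Ti³⁺ is d¹ (4 − 3 = 1); Tetrahedral splitting is small, so the complex is high-spin; e¹ t₂⁰, CFSE = -0.6Δₜ ≈ -0.27Δₒ.
So (i) has the larger |CFSE|.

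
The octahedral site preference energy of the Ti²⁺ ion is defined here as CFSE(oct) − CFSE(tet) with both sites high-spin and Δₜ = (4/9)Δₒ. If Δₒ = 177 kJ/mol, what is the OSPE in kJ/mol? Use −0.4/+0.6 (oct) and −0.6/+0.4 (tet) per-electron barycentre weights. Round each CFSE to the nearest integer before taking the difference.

-48

Ti²⁺: group 4, so d-count = 4 − 2 = 2.
In an octahedral site d² (HS) is t₂g² eg⁰, giving CFSE(oct) = -0.8Δₒ = -142 kJ/mol.
Tetrahedral e² t₂⁰ gives -1.2Δₜ = -1.2 × (4/9) × 177 = -94 kJ/mol.
Subtracting, OSPE = -142 − (-94) = -48 kJ/mol.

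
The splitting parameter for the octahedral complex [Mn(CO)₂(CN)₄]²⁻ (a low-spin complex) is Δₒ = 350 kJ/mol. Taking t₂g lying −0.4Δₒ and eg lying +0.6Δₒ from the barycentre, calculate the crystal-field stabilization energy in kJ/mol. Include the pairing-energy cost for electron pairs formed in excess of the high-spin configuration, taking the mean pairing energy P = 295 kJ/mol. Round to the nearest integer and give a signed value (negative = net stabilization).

-110

Ligand charges: 2×(+0) from CO and 4×(-1) from CN⁻ sum to -4; with overall charge -2, Mn is +2.
Mn sits in group 7; removing 2 electrons leaves Mn²⁺ with 7 − 2 = 5 d electrons.
Electron filling gives t₂g⁵ eg⁰.
Orbital CFSE = 5(-0.4) + 0(0.6) = -2.0Δₒ = -2.0 × 350 = -700 kJ/mol.
High-spin d⁵ would be t₂g³ eg² with 0 pairs; low-spin has 2, so 2 excess pairs cost +2P = +590 kJ/mol.
Combining: -700 + 590 = -110 kJ/mol.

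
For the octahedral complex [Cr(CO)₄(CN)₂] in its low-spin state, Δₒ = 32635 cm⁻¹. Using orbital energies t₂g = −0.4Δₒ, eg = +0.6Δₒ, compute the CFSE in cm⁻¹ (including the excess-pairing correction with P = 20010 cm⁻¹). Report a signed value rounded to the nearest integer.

Ligand charges: 4×(+0) from CO and 2×(-1) from CN⁻ sum to -2; with overall charge +0, Cr is +2.
Cr²⁺: group 6, so d-count = 6 − 2 = 4.
Configuration: t₂g⁴ eg⁰.
Orbital CFSE = 4(-0.4) + 0(0.6) = -1.6Δₒ = -1.6 × 32635 = -52216 cm⁻¹.
Relative to high-spin t₂g³ eg¹ (0 paired), the low-spin configuration has 1 additional pair, contributing +1 × 20010 = +20010 cm⁻¹.
Net CFSE = -52216 + 20010 = -32206 cm⁻¹.

-32206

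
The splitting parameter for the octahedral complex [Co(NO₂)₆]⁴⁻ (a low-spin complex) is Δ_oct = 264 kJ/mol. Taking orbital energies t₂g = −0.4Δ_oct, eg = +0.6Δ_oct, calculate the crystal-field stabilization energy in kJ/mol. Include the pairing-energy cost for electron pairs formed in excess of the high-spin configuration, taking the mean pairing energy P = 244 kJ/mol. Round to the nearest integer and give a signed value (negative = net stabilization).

Each NO₂⁻ contributes -1; 6 × (-1) = -6. With overall charge -4, Co is in the +2 oxidation state.
Co sits in group 9; removing 2 electrons leaves Co²⁺ with 9 − 2 = 7 d electrons.
The d⁷ electrons fill as t₂g⁶ eg¹.
CFSE(orbital) = 6×(-0.4Δ_oct) + 1×(0.6Δ_oct) = -1.8Δ_oct; with Δ_oct = 264 kJ/mol that is -475 kJ/mol.
High-spin d⁷ would be t₂g⁵ eg² with 2 pairs; low-spin has 3, so 1 excess pair costs +1P = +244 kJ/mol.
Overall CFSE = -475 + 244 = -231 kJ/mol.

-231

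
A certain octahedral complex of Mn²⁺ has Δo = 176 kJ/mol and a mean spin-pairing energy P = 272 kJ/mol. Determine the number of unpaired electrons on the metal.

Group 7 minus oxidation state +2 gives a d⁵ configuration for Mn²⁺.
Here Δo < P (176 < 272), so the high-spin state is favoured.
That gives t₂g³ eg².
Unpaired electrons: 5.

5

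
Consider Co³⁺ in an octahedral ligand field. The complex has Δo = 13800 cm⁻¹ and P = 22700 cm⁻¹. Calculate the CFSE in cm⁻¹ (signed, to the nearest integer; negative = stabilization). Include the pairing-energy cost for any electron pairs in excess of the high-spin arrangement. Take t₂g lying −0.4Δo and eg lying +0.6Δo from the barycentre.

-5520

Co³⁺: group 9, so d-count = 9 − 3 = 6.
With Δo < P the complex is high-spin.
Configuration: t₂g⁴ eg².
Orbital CFSE = -0.4Δo = -0.4 × 13800 = -5520 cm⁻¹.
High-spin has no excess pairs, so no pairing correction applies.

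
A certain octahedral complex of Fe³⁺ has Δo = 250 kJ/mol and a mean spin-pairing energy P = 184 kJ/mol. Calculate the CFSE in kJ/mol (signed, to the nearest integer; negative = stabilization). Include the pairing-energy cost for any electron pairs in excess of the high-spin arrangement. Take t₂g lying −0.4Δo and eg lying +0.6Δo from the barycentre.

Fe³⁺: group 8, so d-count = 8 − 3 = 5.
Δo > P, so pairing is preferred: the ground state is low-spin.
Configuration: t₂g⁵ eg⁰.
Orbital CFSE = -2.0Δo = -2.0 × 250 = -500 kJ/mol.
Excess pairs vs high-spin: 2 − 0 = 2; pairing cost = +368 kJ/mol.
Net CFSE = -500 + 368 = -132 kJ/mol.

-132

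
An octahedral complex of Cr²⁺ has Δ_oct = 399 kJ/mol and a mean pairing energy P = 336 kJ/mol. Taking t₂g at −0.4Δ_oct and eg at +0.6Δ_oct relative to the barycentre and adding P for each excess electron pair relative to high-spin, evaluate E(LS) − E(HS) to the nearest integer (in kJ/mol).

-63

Cr sits in group 6; removing 2 electrons leaves Cr²⁺ with 6 − 2 = 4 d electrons.
High-spin d⁴ fills as t₂g³ eg¹ with CFSE 3(−0.4) + 1(+0.6) = -0.6Δ_oct = -239 kJ/mol.
For low-spin the configuration is t₂g⁴ eg⁰: orbital energy -1.6 × 399 = -638 kJ/mol, and 1 additional pair relative to high-spin adds 336 kJ/mol, giving -302 kJ/mol.
Thus E(LS) − E(HS) = -63 kJ/mol.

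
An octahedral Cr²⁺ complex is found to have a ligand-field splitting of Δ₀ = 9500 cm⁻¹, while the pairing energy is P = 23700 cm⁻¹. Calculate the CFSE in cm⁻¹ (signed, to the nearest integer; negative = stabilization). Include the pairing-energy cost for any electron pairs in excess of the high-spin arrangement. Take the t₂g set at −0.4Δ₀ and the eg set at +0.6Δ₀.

-5700

Cr²⁺: group 6, so d-count = 6 − 2 = 4.
With Δ₀ < P the complex is high-spin.
Filling d⁴ accordingly: t₂g³ eg¹.
Orbital CFSE = -0.6Δ₀ = -0.6 × 9500 = -5700 cm⁻¹.
High-spin has no excess pairs, so no pairing correction applies.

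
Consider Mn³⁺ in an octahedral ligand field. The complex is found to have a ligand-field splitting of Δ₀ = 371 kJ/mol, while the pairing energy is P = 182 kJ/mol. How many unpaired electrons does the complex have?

Group 7 minus oxidation state +3 gives a d⁴ configuration for Mn³⁺.
With Δ₀ > P the complex is low-spin.
Configuration: t2g^4 e_g^0.
Unpaired electrons: 2.

2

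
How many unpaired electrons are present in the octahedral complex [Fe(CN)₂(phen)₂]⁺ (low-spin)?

Ligand charges: 2×(-1) from CN⁻ and 2×(+0) from phen sum to -2; with overall charge +1, Fe is +3.
Fe is in group 8, so Fe³⁺ is d⁵ (8 − 3 = 5).
Configuration: t₂g⁵ eg⁰, giving 1 unpaired electron.

1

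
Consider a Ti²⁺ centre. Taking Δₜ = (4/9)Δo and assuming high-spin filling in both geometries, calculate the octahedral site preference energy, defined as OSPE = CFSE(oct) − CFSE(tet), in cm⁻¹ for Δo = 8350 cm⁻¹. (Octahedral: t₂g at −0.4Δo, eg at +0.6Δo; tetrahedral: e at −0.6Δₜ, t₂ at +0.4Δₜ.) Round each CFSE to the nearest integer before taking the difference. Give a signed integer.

Ti sits in group 4; removing 2 electrons leaves Ti²⁺ with 4 − 2 = 2 d electrons.
Octahedral high-spin t₂g² eg⁰: CFSE = -0.8 × 8350 = -6680 cm⁻¹.
Tetrahedral e² t₂⁰ gives -1.2Δₜ = -1.2 × (4/9) × 8350 = -4453 cm⁻¹.
OSPE = CFSE(oct) − CFSE(tet) = -6680 − (-4453) = -2227 cm⁻¹.

-2227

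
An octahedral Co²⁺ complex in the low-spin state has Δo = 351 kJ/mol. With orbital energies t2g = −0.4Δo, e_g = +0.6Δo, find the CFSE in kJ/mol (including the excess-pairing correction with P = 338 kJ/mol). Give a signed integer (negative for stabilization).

Group 9 minus oxidation state +2 gives a d⁷ configuration for Co²⁺.
The d⁷ electrons fill as t2g^6 e_g^1.
Orbital CFSE = 6(-0.4) + 1(0.6) = -1.8Δo = -1.8 × 351 = -632 kJ/mol.
Relative to high-spin t2g^5 e_g^2 (2 paired), the low-spin configuration has 1 additional pair, contributing +1 × 338 = +338 kJ/mol.
Net CFSE = -632 + 338 = -294 kJ/mol.

-294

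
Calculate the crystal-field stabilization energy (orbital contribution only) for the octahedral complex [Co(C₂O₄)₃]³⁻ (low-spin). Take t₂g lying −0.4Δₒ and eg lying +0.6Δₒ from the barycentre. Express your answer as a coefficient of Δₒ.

Each C₂O₄²⁻ contributes -2; 3 × (-2) = -6. With overall charge -3, Co is in the +3 oxidation state.
Co is in group 9, so Co³⁺ is d⁶ (9 − 3 = 6).
Configuration: t₂g⁶ eg⁰.
CFSE = 6(-0.4Δₒ) + 0(0.6Δₒ) = -2.4Δₒ + 0.0Δₒ = -2.4Δₒ.

-2.4 Δₒ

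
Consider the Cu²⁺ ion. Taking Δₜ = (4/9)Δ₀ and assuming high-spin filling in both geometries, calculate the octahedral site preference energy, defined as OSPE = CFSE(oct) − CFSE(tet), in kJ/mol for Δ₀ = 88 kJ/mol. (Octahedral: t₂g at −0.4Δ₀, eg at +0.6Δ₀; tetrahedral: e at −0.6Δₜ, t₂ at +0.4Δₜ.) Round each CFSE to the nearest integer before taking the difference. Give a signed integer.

Group 11 minus oxidation state +2 gives a d⁹ configuration for Cu²⁺.
Octahedral (high-spin): t2g^6 e_g^3, CFSE = 6(−0.4) + 3(+0.6) = -0.6Δ₀ = -0.6 × 88 = -53 kJ/mol.
Tetrahedral e^4 t2^5 gives -0.4Δₜ = -0.4 × (4/9) × 88 = -16 kJ/mol.
OSPE = CFSE(oct) − CFSE(tet) = -53 − (-16) = -37 kJ/mol.

-37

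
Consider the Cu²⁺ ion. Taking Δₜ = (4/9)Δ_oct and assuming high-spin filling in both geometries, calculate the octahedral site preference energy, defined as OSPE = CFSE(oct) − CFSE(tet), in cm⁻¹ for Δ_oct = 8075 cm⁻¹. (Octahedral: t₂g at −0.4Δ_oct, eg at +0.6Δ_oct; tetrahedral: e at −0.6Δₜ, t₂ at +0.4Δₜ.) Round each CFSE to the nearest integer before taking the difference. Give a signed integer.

Group 11 minus oxidation state +2 gives a d⁹ configuration for Cu²⁺.
Octahedral high-spin t₂g⁶ eg³: CFSE = -0.6 × 8075 = -4845 cm⁻¹.
Tetrahedral e⁴ t₂⁵ gives -0.4Δₜ = -0.4 × (4/9) × 8075 = -1436 cm⁻¹.
OSPE = CFSE(oct) − CFSE(tet) = -4845 − (-1436) = -3409 cm⁻¹.

-3409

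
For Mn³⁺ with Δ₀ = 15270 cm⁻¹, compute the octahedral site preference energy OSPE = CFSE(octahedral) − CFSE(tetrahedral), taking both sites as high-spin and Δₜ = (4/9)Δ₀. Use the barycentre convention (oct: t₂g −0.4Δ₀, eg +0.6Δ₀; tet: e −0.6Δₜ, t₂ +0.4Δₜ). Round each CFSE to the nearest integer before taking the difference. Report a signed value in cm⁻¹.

-6447

Mn is in group 7, so Mn³⁺ is d⁴ (7 − 3 = 4).
In an octahedral site d⁴ (HS) is t2g^3 e_g^1, giving CFSE(oct) = -0.6Δ₀ = -9162 cm⁻¹.
In a tetrahedral site the filling is e^2 t2^2: CFSE(tet) = -0.4Δₜ = -0.4 × (4/9)(15270) = -2715 cm⁻¹.
OSPE = -9162 − (-2715) = -6447 cm⁻¹.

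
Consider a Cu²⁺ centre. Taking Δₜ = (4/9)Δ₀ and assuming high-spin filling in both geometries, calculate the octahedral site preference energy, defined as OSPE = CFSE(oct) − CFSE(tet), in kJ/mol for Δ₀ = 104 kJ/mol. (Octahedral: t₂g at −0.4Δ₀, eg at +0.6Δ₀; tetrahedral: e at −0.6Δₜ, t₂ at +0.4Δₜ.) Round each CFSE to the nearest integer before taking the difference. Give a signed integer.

-44

Cu sits in group 11; removing 2 electrons leaves Cu²⁺ with 11 − 2 = 9 d electrons.
In an octahedral site d⁹ (HS) is t2g^6 e_g^3, giving CFSE(oct) = -0.6Δ₀ = -62 kJ/mol.
Tetrahedral e^4 t2^5 gives -0.4Δₜ = -0.4 × (4/9) × 104 = -18 kJ/mol.
OSPE = CFSE(oct) − CFSE(tet) = -62 − (-18) = -44 kJ/mol.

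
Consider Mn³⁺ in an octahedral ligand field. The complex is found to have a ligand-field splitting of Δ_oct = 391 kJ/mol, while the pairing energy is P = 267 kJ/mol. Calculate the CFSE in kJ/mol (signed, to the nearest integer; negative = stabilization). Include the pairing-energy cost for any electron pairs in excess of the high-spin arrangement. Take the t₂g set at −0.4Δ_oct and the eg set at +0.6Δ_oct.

Group 7 minus oxidation state +3 gives a d⁴ configuration for Mn³⁺.
With Δ_oct > P the complex is low-spin.
Filling d⁴ accordingly: t₂g⁴ eg⁰.
Orbital CFSE = -1.6Δ_oct = -1.6 × 391 = -626 kJ/mol.
Excess pairs vs high-spin: 1 − 0 = 1; pairing cost = +267 kJ/mol.
Net CFSE = -626 + 267 = -359 kJ/mol.

-359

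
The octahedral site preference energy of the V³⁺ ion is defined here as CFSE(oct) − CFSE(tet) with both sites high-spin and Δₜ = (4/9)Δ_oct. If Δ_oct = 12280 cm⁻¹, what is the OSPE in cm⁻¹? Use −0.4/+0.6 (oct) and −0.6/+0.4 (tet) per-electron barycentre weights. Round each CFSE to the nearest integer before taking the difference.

-3275

Group 5 minus oxidation state +3 gives a d² configuration for V³⁺.
Octahedral (high-spin): t₂g² eg⁰, CFSE = 2(−0.4) + 0(+0.6) = -0.8Δ_oct = -0.8 × 12280 = -9824 cm⁻¹.
In a tetrahedral site the filling is e² t₂⁰: CFSE(tet) = -1.2Δₜ = -1.2 × (4/9)(12280) = -6549 cm⁻¹.
Subtracting, OSPE = -9824 − (-6549) = -3275 cm⁻¹.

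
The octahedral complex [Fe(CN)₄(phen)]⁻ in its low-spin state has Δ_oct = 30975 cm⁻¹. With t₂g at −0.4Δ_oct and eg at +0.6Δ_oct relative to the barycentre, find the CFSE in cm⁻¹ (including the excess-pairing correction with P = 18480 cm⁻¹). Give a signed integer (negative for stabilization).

Ligand charges: 4×(-1) from CN⁻ and 1×(+0) from phen sum to -4; with overall charge -1, Fe is +3.
Group 8 minus oxidation state +3 gives a d⁵ configuration for Fe³⁺.
Configuration: t₂g⁵ eg⁰.
Orbital CFSE = 5(-0.4) + 0(0.6) = -2.0Δ_oct = -2.0 × 30975 = -61950 cm⁻¹.
Relative to high-spin t₂g³ eg² (0 paired), the low-spin configuration has 2 additional pairs, contributing +2 × 18480 = +36960 cm⁻¹.
Overall CFSE = -61950 + 36960 = -24990 cm⁻¹.

-24990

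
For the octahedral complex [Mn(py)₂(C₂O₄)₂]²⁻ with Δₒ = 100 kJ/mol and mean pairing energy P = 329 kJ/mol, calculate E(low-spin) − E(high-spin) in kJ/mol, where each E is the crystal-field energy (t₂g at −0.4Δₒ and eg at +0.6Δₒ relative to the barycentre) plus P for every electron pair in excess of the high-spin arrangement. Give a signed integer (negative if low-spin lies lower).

458

Ligand charges: 2×(+0) from py and 2×(-2) from C₂O₄²⁻ sum to -4; with overall charge -2, Mn is +2.
Group 7 minus oxidation state +2 gives a d⁵ configuration for Mn²⁺.
High-spin: t₂g³ eg², CFSE = 0.0Δₒ = 0 kJ/mol.
Low-spin: t₂g⁵ eg⁰, orbital CFSE = -2.0Δₒ = -200 kJ/mol; plus 2 excess pairs × P = +658 kJ/mol; total 458 kJ/mol.
E(LS) − E(HS) = 458 − (0) = 458 kJ/mol.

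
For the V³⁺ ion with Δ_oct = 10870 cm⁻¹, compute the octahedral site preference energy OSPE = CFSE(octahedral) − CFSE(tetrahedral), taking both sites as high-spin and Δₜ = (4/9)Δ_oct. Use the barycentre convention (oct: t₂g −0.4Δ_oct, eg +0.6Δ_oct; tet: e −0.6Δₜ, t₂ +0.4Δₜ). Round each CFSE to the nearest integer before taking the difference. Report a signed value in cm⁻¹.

V³⁺: group 5, so d-count = 5 − 3 = 2.
Octahedral (high-spin): t₂g² eg⁰, CFSE = 2(−0.4) + 0(+0.6) = -0.8Δ_oct = -0.8 × 10870 = -8696 cm⁻¹.
Tetrahedral: e² t₂⁰, CFSE = 2(−0.6) + 0(+0.4) = -1.2Δₜ = -1.2 × (4/9) × 10870 = -5797 cm⁻¹.
Subtracting, OSPE = -8696 − (-5797) = -2899 cm⁻¹.

-2899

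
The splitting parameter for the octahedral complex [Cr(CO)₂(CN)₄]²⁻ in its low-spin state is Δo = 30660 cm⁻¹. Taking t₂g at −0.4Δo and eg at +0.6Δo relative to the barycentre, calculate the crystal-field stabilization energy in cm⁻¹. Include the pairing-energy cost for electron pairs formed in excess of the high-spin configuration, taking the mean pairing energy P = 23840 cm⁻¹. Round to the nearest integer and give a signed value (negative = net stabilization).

-25216

Ligand charges: 2×(+0) from CO and 4×(-1) from CN⁻ sum to -4; with overall charge -2, Cr is +2.
Cr²⁺: group 6, so d-count = 6 − 2 = 4.
Electron filling gives t₂g⁴ eg⁰.
CFSE(orbital) = 4×(-0.4Δo) + 0×(0.6Δo) = -1.6Δo; with Δo = 30660 cm⁻¹ that is -49056 cm⁻¹.
High-spin d⁴ would be t₂g³ eg¹ with 0 pairs; low-spin has 1, so 1 excess pair costs +1P = +23840 cm⁻¹.
Net CFSE = -49056 + 23840 = -25216 cm⁻¹.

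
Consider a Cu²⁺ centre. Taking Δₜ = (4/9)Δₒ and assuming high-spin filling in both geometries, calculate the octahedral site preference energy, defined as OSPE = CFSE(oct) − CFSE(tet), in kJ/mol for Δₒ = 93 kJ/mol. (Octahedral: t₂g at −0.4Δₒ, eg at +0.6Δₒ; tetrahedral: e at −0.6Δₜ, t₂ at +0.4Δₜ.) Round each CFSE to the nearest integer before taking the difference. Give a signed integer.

Group 11 minus oxidation state +2 gives a d⁹ configuration for Cu²⁺.
Octahedral high-spin t2g^6 e_g^3: CFSE = -0.6 × 93 = -56 kJ/mol.
In a tetrahedral site the filling is e^4 t2^5: CFSE(tet) = -0.4Δₜ = -0.4 × (4/9)(93) = -17 kJ/mol.
Subtracting, OSPE = -56 − (-17) = -39 kJ/mol.

-39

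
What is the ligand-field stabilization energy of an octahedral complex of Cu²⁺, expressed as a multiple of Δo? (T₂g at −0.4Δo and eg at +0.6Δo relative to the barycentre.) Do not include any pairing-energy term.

-0.6 Δo

Cu²⁺: group 11, so d-count = 11 − 2 = 9.
Configuration: t₂g⁶ eg³.
CFSE = 6(-0.4Δo) + 3(0.6Δo) = -2.4Δo + 1.8Δo = -0.6Δo.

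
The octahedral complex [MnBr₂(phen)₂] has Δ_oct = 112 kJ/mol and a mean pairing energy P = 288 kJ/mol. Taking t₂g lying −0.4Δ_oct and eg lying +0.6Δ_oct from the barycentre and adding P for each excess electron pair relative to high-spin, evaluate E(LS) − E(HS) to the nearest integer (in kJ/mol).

352

Ligand charges: 2×(-1) from Br⁻ and 2×(+0) from phen sum to -2; with overall charge +0, Mn is +2.
Mn sits in group 7; removing 2 electrons leaves Mn²⁺ with 7 − 2 = 5 d electrons.
In the high-spin limit (t₂g³ eg²) the orbital term is 0.0Δ_oct = 0 kJ/mol, with no excess pairing.
For low-spin the configuration is t₂g⁵ eg⁰: orbital energy -2.0 × 112 = -224 kJ/mol, and 2 additional pairs relative to high-spin add 576 kJ/mol, giving 352 kJ/mol.
Thus E(LS) − E(HS) = 352 kJ/mol.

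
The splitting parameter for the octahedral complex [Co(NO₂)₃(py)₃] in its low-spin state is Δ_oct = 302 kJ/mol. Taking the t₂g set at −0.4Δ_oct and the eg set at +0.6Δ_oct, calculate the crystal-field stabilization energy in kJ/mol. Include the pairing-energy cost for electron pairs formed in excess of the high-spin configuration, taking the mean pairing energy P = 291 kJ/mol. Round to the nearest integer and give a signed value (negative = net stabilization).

Ligand charges: 3×(-1) from NO₂⁻ and 3×(+0) from py sum to -3; with overall charge +0, Co is +3.
Co sits in group 9; removing 3 electrons leaves Co³⁺ with 9 − 3 = 6 d electrons.
Configuration: t₂g⁶ eg⁰.
The orbital stabilization is -2.4Δ_oct = -2.4 × 302 = -725 kJ/mol.
Pairing penalty: 3 pairs vs 1 in the high-spin reference → 2 extra × P = 582 kJ/mol.
Overall CFSE = -725 + 582 = -143 kJ/mol.

-143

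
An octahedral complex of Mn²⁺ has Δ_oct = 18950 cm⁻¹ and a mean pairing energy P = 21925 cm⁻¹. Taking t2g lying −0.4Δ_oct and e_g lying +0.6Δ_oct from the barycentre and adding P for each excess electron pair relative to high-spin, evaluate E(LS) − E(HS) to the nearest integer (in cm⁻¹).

5950

Mn sits in group 7; removing 2 electrons leaves Mn²⁺ with 7 − 2 = 5 d electrons.
In the high-spin limit (t2g^3 e_g^2) the orbital term is 0.0Δ_oct = 0 cm⁻¹, with no excess pairing.
Low-spin: t2g^5 e_g^0, orbital CFSE = -2.0Δ_oct = -37900 cm⁻¹; plus 2 excess pairs × P = +43850 cm⁻¹; total 5950 cm⁻¹.
Thus E(LS) − E(HS) = 5950 cm⁻¹.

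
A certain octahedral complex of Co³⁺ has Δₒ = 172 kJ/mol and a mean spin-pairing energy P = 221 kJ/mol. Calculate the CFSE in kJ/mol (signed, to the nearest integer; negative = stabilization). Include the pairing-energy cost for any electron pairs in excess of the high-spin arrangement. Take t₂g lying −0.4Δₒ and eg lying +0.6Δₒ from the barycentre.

-69

Co is in group 9, so Co³⁺ is d⁶ (9 − 3 = 6).
Since Δₒ = 172 kJ/mol < P = 221 kJ/mol, the complex adopts the high-spin configuration.
Filling d⁶ accordingly: t₂g⁴ eg².
Orbital CFSE = -0.4Δₒ = -0.4 × 172 = -69 kJ/mol.
High-spin has no excess pairs, so no pairing correction applies.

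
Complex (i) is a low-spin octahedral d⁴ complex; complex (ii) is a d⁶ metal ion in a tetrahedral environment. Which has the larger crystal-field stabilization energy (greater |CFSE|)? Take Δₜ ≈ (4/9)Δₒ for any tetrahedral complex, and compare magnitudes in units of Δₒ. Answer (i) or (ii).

(i): t2g^4 e_g^0, CFSE = -1.6Δₒ.
(ii): Tetrahedral fields are weak (Δₜ ≈ 4/9 Δₒ), so electrons fill high-spin; e³ t₂³, CFSE = -0.6Δₜ ≈ -0.27Δₒ.
So (i) has the larger |CFSE|.

(i)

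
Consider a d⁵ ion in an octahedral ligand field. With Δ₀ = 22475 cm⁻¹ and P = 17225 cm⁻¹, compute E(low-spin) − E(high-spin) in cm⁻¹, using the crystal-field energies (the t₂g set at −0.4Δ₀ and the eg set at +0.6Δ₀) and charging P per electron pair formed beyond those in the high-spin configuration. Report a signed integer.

High-spin: t₂g³ eg², CFSE = 0.0Δ₀ = 0 cm⁻¹.
Low-spin: t₂g⁵ eg⁰, orbital CFSE = -2.0Δ₀ = -44950 cm⁻¹; plus 2 excess pairs × P = +34450 cm⁻¹; total -10500 cm⁻¹.
Thus E(LS) − E(HS) = -10500 cm⁻¹.

-10500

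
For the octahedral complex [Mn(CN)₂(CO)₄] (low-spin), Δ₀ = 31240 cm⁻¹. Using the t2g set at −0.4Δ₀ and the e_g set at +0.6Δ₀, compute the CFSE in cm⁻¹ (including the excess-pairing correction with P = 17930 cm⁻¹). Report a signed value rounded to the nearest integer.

-26620

Ligand charges: 2×(-1) from CN⁻ and 4×(+0) from CO sum to -2; with overall charge +0, Mn is +2.
Group 7 minus oxidation state +2 gives a d⁵ configuration for Mn²⁺.
Configuration: t2g^5 e_g^0.
Orbital CFSE = 5(-0.4) + 0(0.6) = -2.0Δ₀ = -2.0 × 31240 = -62480 cm⁻¹.
High-spin d⁵ would be t2g^3 e_g^2 with 0 pairs; low-spin has 2, so 2 excess pairs cost +2P = +35860 cm⁻¹.
Net CFSE = -62480 + 35860 = -26620 cm⁻¹.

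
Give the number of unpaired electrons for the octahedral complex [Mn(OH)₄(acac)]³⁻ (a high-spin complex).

Ligand charges: 4×(-1) from OH⁻ and 1×(-1) from acac⁻ sum to -5; with overall charge -3, Mn is +2.
Mn is in group 7, so Mn²⁺ is d⁵ (7 − 2 = 5).
Configuration: t2g^3 e_g^2, giving 5 unpaired electrons.

5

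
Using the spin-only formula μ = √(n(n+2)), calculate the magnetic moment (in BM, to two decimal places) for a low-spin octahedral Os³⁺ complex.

Os³⁺: group 8, so d-count = 8 − 3 = 5.
Configuration: t₂g⁵ eg⁰ → 1 unpaired electron.
μ(spin-only) = √[1(1+2)] = √3 ≈ 1.73 BM.

1.73 BM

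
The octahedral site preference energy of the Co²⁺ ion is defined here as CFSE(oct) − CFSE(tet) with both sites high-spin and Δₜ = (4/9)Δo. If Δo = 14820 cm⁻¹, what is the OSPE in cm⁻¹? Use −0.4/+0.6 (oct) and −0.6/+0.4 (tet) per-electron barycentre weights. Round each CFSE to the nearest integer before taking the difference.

-3952

Co sits in group 9; removing 2 electrons leaves Co²⁺ with 9 − 2 = 7 d electrons.
Octahedral (high-spin): t2g^5 e_g^2, CFSE = 5(−0.4) + 2(+0.6) = -0.8Δo = -0.8 × 14820 = -11856 cm⁻¹.
In a tetrahedral site the filling is e^4 t2^3: CFSE(tet) = -1.2Δₜ = -1.2 × (4/9)(14820) = -7904 cm⁻¹.
OSPE = CFSE(oct) − CFSE(tet) = -11856 − (-7904) = -3952 cm⁻¹.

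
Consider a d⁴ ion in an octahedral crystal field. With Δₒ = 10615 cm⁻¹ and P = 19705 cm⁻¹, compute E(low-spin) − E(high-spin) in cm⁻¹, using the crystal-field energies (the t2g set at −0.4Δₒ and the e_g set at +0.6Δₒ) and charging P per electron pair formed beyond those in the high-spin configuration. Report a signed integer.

9090

High-spin: t2g^3 e_g^1, CFSE = -0.6Δₒ = -6369 cm⁻¹.
For low-spin the configuration is t2g^4 e_g^0: orbital energy -1.6 × 10615 = -16984 cm⁻¹, and 1 additional pair relative to high-spin adds 19705 cm⁻¹, giving 2721 cm⁻¹.
Thus E(LS) − E(HS) = 9090 cm⁻¹.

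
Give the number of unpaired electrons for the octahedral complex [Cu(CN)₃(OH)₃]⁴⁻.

Ligand charges: 3×(-1) from CN⁻ and 3×(-1) from OH⁻ sum to -6; with overall charge -4, Cu is +2.
Cu sits in group 11; removing 2 electrons leaves Cu²⁺ with 11 − 2 = 9 d electrons.
Configuration: t2g^6 e_g^3, giving 1 unpaired electron.

1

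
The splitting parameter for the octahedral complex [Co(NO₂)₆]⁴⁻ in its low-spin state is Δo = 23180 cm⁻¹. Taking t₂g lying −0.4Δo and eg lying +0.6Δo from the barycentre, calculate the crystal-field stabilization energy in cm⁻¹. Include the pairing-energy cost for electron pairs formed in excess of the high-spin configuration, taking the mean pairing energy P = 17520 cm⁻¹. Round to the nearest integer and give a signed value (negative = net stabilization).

-24204

Each NO₂⁻ contributes -1; 6 × (-1) = -6. With overall charge -4, Co is in the +2 oxidation state.
Co²⁺: group 9, so d-count = 9 − 2 = 7.
Configuration: t₂g⁶ eg¹.
Orbital CFSE = 6(-0.4) + 1(0.6) = -1.8Δo = -1.8 × 23180 = -41724 cm⁻¹.
High-spin d⁷ would be t₂g⁵ eg² with 2 pairs; low-spin has 3, so 1 excess pair costs +1P = +17520 cm⁻¹.
Overall CFSE = -41724 + 17520 = -24204 cm⁻¹.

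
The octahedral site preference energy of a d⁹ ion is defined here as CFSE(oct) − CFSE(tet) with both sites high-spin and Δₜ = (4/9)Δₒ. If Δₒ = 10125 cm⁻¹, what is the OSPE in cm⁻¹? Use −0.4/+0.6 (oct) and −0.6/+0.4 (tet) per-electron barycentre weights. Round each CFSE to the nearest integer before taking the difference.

Octahedral high-spin t₂g⁶ eg³: CFSE = -0.6 × 10125 = -6075 cm⁻¹.
Tetrahedral: e⁴ t₂⁵, CFSE = 4(−0.6) + 5(+0.4) = -0.4Δₜ = -0.4 × (4/9) × 10125 = -1800 cm⁻¹.
Subtracting, OSPE = -6075 − (-1800) = -4275 cm⁻¹.

-4275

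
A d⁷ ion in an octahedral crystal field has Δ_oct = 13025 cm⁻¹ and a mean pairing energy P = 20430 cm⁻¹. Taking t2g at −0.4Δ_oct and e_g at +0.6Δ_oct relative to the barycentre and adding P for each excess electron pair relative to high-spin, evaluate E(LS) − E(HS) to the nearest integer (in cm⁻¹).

7405

High-spin: t2g^5 e_g^2, CFSE = -0.8Δ_oct = -10420 cm⁻¹.
For low-spin the configuration is t2g^6 e_g^1: orbital energy -1.8 × 13025 = -23445 cm⁻¹, and 1 additional pair relative to high-spin adds 20430 cm⁻¹, giving -3015 cm⁻¹.
E(LS) − E(HS) = -3015 − (-10420) = 7405 cm⁻¹.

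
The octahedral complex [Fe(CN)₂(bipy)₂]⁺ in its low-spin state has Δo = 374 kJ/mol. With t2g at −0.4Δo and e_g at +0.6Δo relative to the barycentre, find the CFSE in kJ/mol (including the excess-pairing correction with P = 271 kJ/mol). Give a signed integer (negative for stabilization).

Ligand charges: 2×(-1) from CN⁻ and 2×(+0) from bipy sum to -2; with overall charge +1, Fe is +3.
Fe is in group 8, so Fe³⁺ is d⁵ (8 − 3 = 5).
Configuration: t2g^5 e_g^0.
The orbital stabilization is -2.0Δo = -2.0 × 374 = -748 kJ/mol.
Relative to high-spin t2g^3 e_g^2 (0 paired), the low-spin configuration has 2 additional pairs, contributing +2 × 271 = +542 kJ/mol.
Overall CFSE = -748 + 542 = -206 kJ/mol.

-206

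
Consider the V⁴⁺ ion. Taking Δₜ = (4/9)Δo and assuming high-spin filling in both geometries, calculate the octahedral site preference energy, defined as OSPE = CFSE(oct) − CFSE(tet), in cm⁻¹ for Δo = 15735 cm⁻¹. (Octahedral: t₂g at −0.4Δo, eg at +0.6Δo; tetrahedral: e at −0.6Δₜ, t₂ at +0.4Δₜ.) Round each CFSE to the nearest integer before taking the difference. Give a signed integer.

V sits in group 5; removing 4 electrons leaves V⁴⁺ with 5 − 4 = 1 d electrons.
Octahedral (high-spin): t₂g¹ eg⁰, CFSE = 1(−0.4) + 0(+0.6) = -0.4Δo = -0.4 × 15735 = -6294 cm⁻¹.
Tetrahedral e¹ t₂⁰ gives -0.6Δₜ = -0.6 × (4/9) × 15735 = -4196 cm⁻¹.
OSPE = CFSE(oct) − CFSE(tet) = -6294 − (-4196) = -2098 cm⁻¹.

-2098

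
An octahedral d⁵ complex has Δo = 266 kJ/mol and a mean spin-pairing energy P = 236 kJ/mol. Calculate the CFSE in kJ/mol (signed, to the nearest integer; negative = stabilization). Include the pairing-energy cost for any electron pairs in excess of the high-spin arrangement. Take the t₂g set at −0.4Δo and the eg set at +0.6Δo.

Here Δo > P (266 > 236), so the low-spin state is favoured.
Filling d⁵ accordingly: t₂g⁵ eg⁰.
Orbital CFSE = -2.0Δo = -2.0 × 266 = -532 kJ/mol.
Excess pairs vs high-spin: 2 − 0 = 2; pairing cost = +472 kJ/mol.
Net CFSE = -532 + 472 = -60 kJ/mol.

-60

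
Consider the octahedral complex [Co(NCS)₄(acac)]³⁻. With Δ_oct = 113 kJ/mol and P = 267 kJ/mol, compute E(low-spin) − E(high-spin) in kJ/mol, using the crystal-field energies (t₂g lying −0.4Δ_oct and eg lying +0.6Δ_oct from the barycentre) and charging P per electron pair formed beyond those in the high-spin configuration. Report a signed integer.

Ligand charges: 4×(-1) from NCS⁻ and 1×(-1) from acac⁻ sum to -5; with overall charge -3, Co is +2.
Co sits in group 9; removing 2 electrons leaves Co²⁺ with 9 − 2 = 7 d electrons.
High-spin: t₂g⁵ eg², CFSE = -0.8Δ_oct = -90 kJ/mol.
Low-spin: t₂g⁶ eg¹, orbital CFSE = -1.8Δ_oct = -203 kJ/mol; plus 1 excess pair × P = +267 kJ/mol; total 64 kJ/mol.
Thus E(LS) − E(HS) = 154 kJ/mol.

154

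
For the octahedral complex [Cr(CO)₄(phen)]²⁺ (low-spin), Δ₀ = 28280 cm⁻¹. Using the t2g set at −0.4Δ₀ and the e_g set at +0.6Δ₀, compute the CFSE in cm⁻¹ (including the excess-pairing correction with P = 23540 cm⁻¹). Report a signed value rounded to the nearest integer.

Ligand charges: 4×(+0) from CO and 1×(+0) from phen sum to +0; with overall charge +2, Cr is +2.
Group 6 minus oxidation state +2 gives a d⁴ configuration for Cr²⁺.
Configuration: t2g^4 e_g^0.
Orbital CFSE = 4(-0.4) + 0(0.6) = -1.6Δ₀ = -1.6 × 28280 = -45248 cm⁻¹.
High-spin d⁴ would be t2g^3 e_g^1 with 0 pairs; low-spin has 1, so 1 excess pair costs +1P = +23540 cm⁻¹.
Overall CFSE = -45248 + 23540 = -21708 cm⁻¹.

-21708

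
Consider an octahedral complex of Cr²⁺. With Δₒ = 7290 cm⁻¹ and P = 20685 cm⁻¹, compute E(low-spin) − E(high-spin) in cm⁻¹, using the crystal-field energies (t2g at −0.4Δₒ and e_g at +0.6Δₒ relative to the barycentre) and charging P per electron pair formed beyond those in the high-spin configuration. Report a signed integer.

Group 6 minus oxidation state +2 gives a d⁴ configuration for Cr²⁺.
High-spin d⁴ fills as t2g^3 e_g^1 with CFSE 3(−0.4) + 1(+0.6) = -0.6Δₒ = -4374 cm⁻¹.
Low-spin t2g^4 e_g^0 gives -1.6Δₒ = -11664 cm⁻¹, but forming 1 extra pair costs 1P = 20685 cm⁻¹, so E(LS) = -11664 + 20685 = 9021 cm⁻¹.
Thus E(LS) − E(HS) = 13395 cm⁻¹.

13395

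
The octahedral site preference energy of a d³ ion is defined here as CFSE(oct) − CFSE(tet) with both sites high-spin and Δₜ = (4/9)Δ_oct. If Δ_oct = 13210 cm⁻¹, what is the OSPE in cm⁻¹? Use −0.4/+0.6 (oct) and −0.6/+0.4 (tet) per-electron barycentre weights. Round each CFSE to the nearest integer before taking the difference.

In an octahedral site d³ (HS) is t₂g³ eg⁰, giving CFSE(oct) = -1.2Δ_oct = -15852 cm⁻¹.
Tetrahedral: e² t₂¹, CFSE = 2(−0.6) + 1(+0.4) = -0.8Δₜ = -0.8 × (4/9) × 13210 = -4697 cm⁻¹.
Subtracting, OSPE = -15852 − (-4697) = -11155 cm⁻¹.

-11155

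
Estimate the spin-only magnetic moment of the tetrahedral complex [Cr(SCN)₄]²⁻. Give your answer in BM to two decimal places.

4.90 BM

Each SCN⁻ contributes -1; 4 × (-1) = -4. With overall charge -2, Cr is in the +2 oxidation state.
Cr sits in group 6; removing 2 electrons leaves Cr²⁺ with 6 − 2 = 4 d electrons.
Tetrahedral splitting is small, so the complex is high-spin.
Configuration: e² t₂² → 4 unpaired electrons.
μ(spin-only) = √[4(4+2)] = √24 ≈ 4.90 BM.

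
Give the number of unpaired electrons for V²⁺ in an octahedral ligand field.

V sits in group 5; removing 2 electrons leaves V²⁺ with 5 − 2 = 3 d electrons.
Configuration: t2g^3 e_g^0, giving 3 unpaired electrons.

3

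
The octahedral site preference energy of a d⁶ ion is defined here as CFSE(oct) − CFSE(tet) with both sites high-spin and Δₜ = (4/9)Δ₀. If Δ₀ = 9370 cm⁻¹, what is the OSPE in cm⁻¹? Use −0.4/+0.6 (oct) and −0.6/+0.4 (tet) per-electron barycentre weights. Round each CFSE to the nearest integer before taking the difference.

-1249

In an octahedral site d⁶ (HS) is t2g^4 e_g^2, giving CFSE(oct) = -0.4Δ₀ = -3748 cm⁻¹.
In a tetrahedral site the filling is e^3 t2^3: CFSE(tet) = -0.6Δₜ = -0.6 × (4/9)(9370) = -2499 cm⁻¹.
OSPE = -3748 − (-2499) = -1249 cm⁻¹.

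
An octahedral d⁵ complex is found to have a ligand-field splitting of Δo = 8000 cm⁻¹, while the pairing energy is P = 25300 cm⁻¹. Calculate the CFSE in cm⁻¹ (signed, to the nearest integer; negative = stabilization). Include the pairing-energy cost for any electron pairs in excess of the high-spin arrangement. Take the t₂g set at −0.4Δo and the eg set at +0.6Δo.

0

With Δo < P the complex is high-spin.
That gives t₂g³ eg².
Orbital CFSE = 0.0Δo = 0.0 × 8000 = 0 cm⁻¹.
High-spin has no excess pairs, so no pairing correction applies.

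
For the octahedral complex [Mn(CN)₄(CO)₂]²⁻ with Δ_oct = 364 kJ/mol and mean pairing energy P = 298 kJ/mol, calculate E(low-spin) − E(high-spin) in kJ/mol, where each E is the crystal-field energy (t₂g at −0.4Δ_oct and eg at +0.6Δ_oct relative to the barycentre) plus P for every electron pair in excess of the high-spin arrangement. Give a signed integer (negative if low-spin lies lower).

-132

Ligand charges: 4×(-1) from CN⁻ and 2×(+0) from CO sum to -4; with overall charge -2, Mn is +2.
Mn sits in group 7; removing 2 electrons leaves Mn²⁺ with 7 − 2 = 5 d electrons.
High-spin d⁵ fills as t₂g³ eg² with CFSE 3(−0.4) + 2(+0.6) = 0.0Δ_oct = 0 kJ/mol.
Low-spin: t₂g⁵ eg⁰, orbital CFSE = -2.0Δ_oct = -728 kJ/mol; plus 2 excess pairs × P = +596 kJ/mol; total -132 kJ/mol.
E(LS) − E(HS) = -132 − (0) = -132 kJ/mol.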